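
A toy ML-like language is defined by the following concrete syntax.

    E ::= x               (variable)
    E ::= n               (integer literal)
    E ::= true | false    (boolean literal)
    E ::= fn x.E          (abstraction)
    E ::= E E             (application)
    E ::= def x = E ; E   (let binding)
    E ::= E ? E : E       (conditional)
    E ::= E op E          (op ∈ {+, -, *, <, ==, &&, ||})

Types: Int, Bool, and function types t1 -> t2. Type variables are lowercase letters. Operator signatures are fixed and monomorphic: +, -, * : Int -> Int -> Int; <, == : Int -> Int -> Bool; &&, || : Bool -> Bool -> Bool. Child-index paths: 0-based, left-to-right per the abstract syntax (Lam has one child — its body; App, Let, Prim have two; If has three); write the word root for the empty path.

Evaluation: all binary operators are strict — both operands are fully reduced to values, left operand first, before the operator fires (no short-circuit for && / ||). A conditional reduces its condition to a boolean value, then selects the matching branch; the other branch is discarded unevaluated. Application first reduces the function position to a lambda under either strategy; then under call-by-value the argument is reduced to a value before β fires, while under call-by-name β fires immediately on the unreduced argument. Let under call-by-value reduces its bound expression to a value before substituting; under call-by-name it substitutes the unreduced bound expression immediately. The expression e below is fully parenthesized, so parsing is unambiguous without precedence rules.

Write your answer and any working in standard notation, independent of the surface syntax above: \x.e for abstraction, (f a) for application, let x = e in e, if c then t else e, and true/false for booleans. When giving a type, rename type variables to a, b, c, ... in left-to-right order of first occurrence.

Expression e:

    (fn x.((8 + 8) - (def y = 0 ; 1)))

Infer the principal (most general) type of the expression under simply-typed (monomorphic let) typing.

Trace:
  unify Int ~ Int
  unify Int ~ Int
  unify Int ~ Int
let y : Int
  unify Int ~ Int
\x._ : a -> Int

Answer: a -> Int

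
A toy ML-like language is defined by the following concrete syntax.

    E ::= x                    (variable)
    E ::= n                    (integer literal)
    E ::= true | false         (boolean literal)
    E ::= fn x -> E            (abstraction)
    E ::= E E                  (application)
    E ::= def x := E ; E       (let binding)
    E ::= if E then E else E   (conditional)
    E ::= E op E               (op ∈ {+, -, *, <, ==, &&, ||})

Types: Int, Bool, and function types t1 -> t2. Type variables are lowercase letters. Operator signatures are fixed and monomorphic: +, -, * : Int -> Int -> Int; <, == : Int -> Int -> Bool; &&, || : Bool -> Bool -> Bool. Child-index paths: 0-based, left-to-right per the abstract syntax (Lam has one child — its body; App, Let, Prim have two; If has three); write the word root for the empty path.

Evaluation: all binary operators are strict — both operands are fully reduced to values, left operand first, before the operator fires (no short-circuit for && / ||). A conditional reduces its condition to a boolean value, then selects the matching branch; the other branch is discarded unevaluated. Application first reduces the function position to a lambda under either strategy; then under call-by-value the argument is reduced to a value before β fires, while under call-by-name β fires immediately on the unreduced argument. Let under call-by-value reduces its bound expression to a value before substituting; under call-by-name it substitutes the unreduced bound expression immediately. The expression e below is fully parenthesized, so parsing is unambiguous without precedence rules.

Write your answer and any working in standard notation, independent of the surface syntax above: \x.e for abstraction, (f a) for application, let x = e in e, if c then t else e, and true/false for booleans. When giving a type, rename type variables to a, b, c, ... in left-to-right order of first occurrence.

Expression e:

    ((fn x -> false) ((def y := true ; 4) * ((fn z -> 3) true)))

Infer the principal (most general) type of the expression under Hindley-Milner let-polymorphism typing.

Trace:
\x._ : a -> Bool
let y : Bool
  unify Int ~ Int
\z._ : b -> Int
  unify b -> Int ~ Bool -> c
  unify b ~ Bool
  unify Int ~ c
_ _ : Int
  unify Int ~ Int
  unify a -> Bool ~ Int -> d
  unify a ~ Int
  unify Bool ~ d
_ _ : Bool

Answer: Bool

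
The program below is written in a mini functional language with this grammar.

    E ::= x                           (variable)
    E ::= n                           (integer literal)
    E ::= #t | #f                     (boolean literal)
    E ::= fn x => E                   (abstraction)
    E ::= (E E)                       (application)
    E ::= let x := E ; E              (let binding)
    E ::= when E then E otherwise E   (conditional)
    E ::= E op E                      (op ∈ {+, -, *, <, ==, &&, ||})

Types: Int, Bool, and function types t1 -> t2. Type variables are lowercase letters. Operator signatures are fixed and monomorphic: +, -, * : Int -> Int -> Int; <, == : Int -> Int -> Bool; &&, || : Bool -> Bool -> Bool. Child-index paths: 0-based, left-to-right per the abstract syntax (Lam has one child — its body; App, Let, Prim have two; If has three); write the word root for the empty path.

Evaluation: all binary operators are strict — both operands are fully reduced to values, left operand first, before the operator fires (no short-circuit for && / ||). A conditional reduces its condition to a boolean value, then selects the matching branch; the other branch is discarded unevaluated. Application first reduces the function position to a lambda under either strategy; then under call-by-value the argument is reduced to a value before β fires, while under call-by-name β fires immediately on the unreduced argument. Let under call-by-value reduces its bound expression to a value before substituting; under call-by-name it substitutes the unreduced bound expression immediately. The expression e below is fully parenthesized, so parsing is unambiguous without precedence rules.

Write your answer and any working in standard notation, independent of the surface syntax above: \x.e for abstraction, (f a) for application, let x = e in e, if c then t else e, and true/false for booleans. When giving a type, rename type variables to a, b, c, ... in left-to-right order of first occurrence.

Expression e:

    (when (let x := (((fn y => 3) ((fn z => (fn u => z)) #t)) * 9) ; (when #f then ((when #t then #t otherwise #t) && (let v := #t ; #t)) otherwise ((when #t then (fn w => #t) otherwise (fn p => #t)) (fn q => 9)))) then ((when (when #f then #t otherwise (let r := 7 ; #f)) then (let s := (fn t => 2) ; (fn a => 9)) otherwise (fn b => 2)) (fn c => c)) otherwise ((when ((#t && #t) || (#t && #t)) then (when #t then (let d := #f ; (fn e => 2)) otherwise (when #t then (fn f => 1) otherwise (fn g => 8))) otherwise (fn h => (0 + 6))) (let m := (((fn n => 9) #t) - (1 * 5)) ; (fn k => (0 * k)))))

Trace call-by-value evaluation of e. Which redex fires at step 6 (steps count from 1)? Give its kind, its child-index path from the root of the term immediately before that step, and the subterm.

Answer: if at 0.0 : (if true then (\w.true) else (\p.true))

Derivation:
step 0: (if (let x = (((\y.3) ((\z.(\u.z)) true)) * 9) in (if false then ((if true then true else true) && (let v = true in true)) else ((if true then (\w.true) else (\p.true)) (\q.9)))) then ((if (if false then true else (let r = 7 in false)) then (let s = (\t.2) in (\a.9)) else (\b.2)) (\c.c)) else ((if ((true && true) || (true && true)) then (if true then (let d = false in (\e.2)) else (if true then (\f.1) else (\g.8))) else (\h.(0 + 6))) (let m = (((\n.9) true) - (1 * 5)) in (\k.(0 * k)))))
step 1: [beta@0.0.0.1] (if (let x = (((\y.3) (\u.true)) * 9) in (if false then ((if true then true else true) && (let v = true in true)) else ((if true then (\w.true) else (\p.true)) (\q.9)))) then ((if (if false then true else (let r = 7 in false)) then (let s = (\t.2) in (\a.9)) else (\b.2)) (\c.c)) else ((if ((true && true) || (true && true)) then (if true then (let d = false in (\e.2)) else (if true then (\f.1) else (\g.8))) else (\h.(0 + 6))) (let m = (((\n.9) true) - (1 * 5)) in (\k.(0 * k)))))
step 2: [beta@0.0.0] (if (let x = (3 * 9) in (if false then ((if true then true else true) && (let v = true in true)) else ((if true then (\w.true) else (\p.true)) (\q.9)))) then ((if (if false then true else (let r = 7 in false)) then (let s = (\t.2) in (\a.9)) else (\b.2)) (\c.c)) else ((if ((true && true) || (true && true)) then (if true then (let d = false in (\e.2)) else (if true then (\f.1) else (\g.8))) else (\h.(0 + 6))) (let m = (((\n.9) true) - (1 * 5)) in (\k.(0 * k)))))
step 3: [delta@0.0] (if (let x = 27 in (if false then ((if true then true else true) && (let v = true in true)) else ((if true then (\w.true) else (\p.true)) (\q.9)))) then ((if (if false then true else (let r = 7 in false)) then (let s = (\t.2) in (\a.9)) else (\b.2)) (\c.c)) else ((if ((true && true) || (true && true)) then (if true then (let d = false in (\e.2)) else (if true then (\f.1) else (\g.8))) else (\h.(0 + 6))) (let m = (((\n.9) true) - (1 * 5)) in (\k.(0 * k)))))
step 4: [let@0] (if (if false then ((if true then true else true) && (let v = true in true)) else ((if true then (\w.true) else (\p.true)) (\q.9))) then ((if (if false then true else (let r = 7 in false)) then (let s = (\t.2) in (\a.9)) else (\b.2)) (\c.c)) else ((if ((true && true) || (true && true)) then (if true then (let d = false in (\e.2)) else (if true then (\f.1) else (\g.8))) else (\h.(0 + 6))) (let m = (((\n.9) true) - (1 * 5)) in (\k.(0 * k)))))
step 5: [if@0] (if ((if true then (\w.true) else (\p.true)) (\q.9)) then ((if (if false then true else (let r = 7 in false)) then (let s = (\t.2) in (\a.9)) else (\b.2)) (\c.c)) else ((if ((true && true) || (true && true)) then (if true then (let d = false in (\e.2)) else (if true then (\f.1) else (\g.8))) else (\h.(0 + 6))) (let m = (((\n.9) true) - (1 * 5)) in (\k.(0 * k)))))
step 6: [if@0.0] (if ((\w.true) (\q.9)) then ((if (if false then true else (let r = 7 in false)) then (let s = (\t.2) in (\a.9)) else (\b.2)) (\c.c)) else ((if ((true && true) || (true && true)) then (if true then (let d = false in (\e.2)) else (if true then (\f.1) else (\g.8))) else (\h.(0 + 6))) (let m = (((\n.9) true) - (1 * 5)) in (\k.(0 * k)))))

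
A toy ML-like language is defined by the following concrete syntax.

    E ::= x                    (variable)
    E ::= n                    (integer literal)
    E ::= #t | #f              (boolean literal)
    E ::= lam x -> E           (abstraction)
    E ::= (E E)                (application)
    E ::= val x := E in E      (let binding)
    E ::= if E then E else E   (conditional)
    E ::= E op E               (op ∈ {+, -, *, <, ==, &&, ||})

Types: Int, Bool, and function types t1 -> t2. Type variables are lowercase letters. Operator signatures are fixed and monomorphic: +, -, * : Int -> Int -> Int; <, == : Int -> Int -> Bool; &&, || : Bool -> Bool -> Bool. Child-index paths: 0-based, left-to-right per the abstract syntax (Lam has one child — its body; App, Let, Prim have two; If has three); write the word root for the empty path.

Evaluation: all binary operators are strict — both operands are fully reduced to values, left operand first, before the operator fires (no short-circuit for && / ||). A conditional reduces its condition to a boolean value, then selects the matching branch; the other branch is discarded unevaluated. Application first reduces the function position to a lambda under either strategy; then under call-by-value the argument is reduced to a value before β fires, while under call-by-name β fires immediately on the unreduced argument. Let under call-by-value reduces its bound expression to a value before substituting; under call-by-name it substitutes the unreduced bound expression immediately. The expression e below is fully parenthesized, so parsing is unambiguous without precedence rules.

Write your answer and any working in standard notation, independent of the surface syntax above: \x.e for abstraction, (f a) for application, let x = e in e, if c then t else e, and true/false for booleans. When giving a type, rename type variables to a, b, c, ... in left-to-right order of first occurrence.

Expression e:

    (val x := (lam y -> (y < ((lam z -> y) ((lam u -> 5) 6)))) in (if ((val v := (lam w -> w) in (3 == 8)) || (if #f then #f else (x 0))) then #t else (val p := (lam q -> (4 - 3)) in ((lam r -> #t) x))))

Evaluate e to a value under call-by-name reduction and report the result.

Answer: true

Derivation:
step 0: (let x = (\y.(y < ((\z.y) ((\u.5) 6)))) in (if ((let v = (\w.w) in (3 == 8)) || (if false then false else (x 0))) then true else (let p = (\q.(4 - 3)) in ((\r.true) x))))
step 1: [let@root] (if ((let v = (\w.w) in (3 == 8)) || (if false then false else ((\y.(y < ((\z.y) ((\u.5) 6)))) 0))) then true else (let p = (\q.(4 - 3)) in ((\r.true) (\y.(y < ((\z.y) ((\u.5) 6)))))))
step 2: [let@0.0] (if ((3 == 8) || (if false then false else ((\y.(y < ((\z.y) ((\u.5) 6)))) 0))) then true else (let p = (\q.(4 - 3)) in ((\r.true) (\y.(y < ((\z.y) ((\u.5) 6)))))))
step 3: [delta@0.0] (if (false || (if false then false else ((\y.(y < ((\z.y) ((\u.5) 6)))) 0))) then true else (let p = (\q.(4 - 3)) in ((\r.true) (\y.(y < ((\z.y) ((\u.5) 6)))))))
step 4: [if@0.1] (if (false || ((\y.(y < ((\z.y) ((\u.5) 6)))) 0)) then true else (let p = (\q.(4 - 3)) in ((\r.true) (\y.(y < ((\z.y) ((\u.5) 6)))))))
step 5: [beta@0.1] (if (false || (0 < ((\z.0) ((\u.5) 6)))) then true else (let p = (\q.(4 - 3)) in ((\r.true) (\y.(y < ((\z.y) ((\u.5) 6)))))))
step 6: [beta@0.1.1] (if (false || (0 < 0)) then true else (let p = (\q.(4 - 3)) in ((\r.true) (\y.(y < ((\z.y) ((\u.5) 6)))))))
step 7: [delta@0.1] (if (false || false) then true else (let p = (\q.(4 - 3)) in ((\r.true) (\y.(y < ((\z.y) ((\u.5) 6)))))))
step 8: [delta@0] (if false then true else (let p = (\q.(4 - 3)) in ((\r.true) (\y.(y < ((\z.y) ((\u.5) 6)))))))
step 9: [if@root] (let p = (\q.(4 - 3)) in ((\r.true) (\y.(y < ((\z.y) ((\u.5) 6))))))
step 10: [let@root] ((\r.true) (\y.(y < ((\z.y) ((\u.5) 6)))))
step 11: [beta@root] true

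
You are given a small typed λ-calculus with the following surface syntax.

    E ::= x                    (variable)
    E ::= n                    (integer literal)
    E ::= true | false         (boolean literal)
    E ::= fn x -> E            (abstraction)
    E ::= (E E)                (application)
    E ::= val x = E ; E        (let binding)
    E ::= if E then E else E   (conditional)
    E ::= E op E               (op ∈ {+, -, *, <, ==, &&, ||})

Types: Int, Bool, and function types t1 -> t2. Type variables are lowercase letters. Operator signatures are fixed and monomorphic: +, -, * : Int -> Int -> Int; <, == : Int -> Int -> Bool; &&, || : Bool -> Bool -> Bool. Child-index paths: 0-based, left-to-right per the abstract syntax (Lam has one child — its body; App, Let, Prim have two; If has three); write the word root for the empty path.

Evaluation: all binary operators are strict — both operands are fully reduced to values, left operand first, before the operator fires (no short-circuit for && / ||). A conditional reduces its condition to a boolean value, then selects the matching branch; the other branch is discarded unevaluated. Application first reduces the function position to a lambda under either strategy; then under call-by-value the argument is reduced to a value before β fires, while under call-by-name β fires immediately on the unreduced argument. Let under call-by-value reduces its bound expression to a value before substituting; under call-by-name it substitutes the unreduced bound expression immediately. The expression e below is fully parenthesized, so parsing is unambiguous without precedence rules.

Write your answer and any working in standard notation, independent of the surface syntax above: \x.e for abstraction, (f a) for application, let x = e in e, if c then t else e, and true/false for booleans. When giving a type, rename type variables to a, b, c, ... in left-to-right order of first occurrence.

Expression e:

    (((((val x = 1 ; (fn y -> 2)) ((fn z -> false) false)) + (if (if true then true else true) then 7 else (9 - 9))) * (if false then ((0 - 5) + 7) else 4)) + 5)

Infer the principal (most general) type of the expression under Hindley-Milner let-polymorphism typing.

Answer: Int

Derivation:
let x : Int
\y._ : a -> Int
\z._ : b -> Bool
  unify b -> Bool ~ Bool -> c
  unify b ~ Bool
  unify Bool ~ c
_ _ : Bool
  unify a -> Int ~ Bool -> d
  unify a ~ Bool
  unify Int ~ d
_ _ : Int
  unify Int ~ Int
  unify Bool ~ Bool
  unify Bool ~ Bool
  unify Bool ~ Bool
  unify Int ~ Int
  unify Int ~ Int
  unify Int ~ Int
  unify Int ~ Int
  unify Int ~ Int
  unify Bool ~ Bool
  unify Int ~ Int
  unify Int ~ Int
  unify Int ~ Int
  unify Int ~ Int
  unify Int ~ Int
  unify Int ~ Int
  unify Int ~ Int
  unify Int ~ Int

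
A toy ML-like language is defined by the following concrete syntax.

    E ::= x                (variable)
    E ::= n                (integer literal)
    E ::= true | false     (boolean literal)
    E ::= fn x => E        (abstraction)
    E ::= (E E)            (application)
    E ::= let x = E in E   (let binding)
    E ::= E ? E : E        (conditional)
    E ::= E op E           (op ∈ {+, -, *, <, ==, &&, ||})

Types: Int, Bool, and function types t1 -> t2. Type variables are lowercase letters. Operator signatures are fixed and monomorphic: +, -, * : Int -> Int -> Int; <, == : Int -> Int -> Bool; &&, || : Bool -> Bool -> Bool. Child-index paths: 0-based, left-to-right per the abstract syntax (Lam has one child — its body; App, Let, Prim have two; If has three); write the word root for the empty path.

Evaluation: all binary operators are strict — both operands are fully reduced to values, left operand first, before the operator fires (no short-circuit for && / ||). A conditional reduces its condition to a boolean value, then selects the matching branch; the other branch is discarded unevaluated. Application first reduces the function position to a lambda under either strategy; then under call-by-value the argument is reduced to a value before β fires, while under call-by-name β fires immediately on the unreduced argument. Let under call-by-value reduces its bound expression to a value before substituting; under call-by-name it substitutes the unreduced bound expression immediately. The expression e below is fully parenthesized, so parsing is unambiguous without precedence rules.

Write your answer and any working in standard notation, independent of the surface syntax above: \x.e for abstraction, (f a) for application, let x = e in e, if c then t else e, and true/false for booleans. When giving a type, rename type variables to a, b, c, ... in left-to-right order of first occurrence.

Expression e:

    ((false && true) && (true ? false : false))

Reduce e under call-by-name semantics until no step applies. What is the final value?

Derivation:
step 0: ((false && true) && (if true then false else false))
step 1: [delta@0] (false && (if true then false else false))
step 2: [if@1] (false && false)
step 3: [delta@root] false

Answer: false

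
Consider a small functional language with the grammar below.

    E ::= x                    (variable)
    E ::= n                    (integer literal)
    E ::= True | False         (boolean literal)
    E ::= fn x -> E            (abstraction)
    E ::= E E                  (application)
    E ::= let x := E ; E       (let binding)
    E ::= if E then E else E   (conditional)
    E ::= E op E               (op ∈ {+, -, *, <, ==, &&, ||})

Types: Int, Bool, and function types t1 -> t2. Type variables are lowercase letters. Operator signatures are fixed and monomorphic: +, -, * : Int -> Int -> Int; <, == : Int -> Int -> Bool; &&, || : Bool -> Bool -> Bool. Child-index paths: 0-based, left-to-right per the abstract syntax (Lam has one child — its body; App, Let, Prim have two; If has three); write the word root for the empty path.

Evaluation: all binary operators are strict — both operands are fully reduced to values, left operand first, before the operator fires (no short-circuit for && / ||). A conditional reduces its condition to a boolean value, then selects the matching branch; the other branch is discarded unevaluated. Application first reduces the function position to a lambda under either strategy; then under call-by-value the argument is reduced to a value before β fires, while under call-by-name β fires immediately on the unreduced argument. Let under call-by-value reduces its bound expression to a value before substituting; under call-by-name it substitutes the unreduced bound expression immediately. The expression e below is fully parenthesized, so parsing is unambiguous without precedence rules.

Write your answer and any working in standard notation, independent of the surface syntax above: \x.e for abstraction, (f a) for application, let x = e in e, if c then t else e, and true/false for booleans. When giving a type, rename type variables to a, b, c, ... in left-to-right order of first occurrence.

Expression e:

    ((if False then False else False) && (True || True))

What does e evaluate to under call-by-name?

Answer: false

Working:
step 0: ((if false then false else false) && (true || true))
step 1: [if@0] (false && (true || true))
step 2: [delta@1] (false && true)
step 3: [delta@root] false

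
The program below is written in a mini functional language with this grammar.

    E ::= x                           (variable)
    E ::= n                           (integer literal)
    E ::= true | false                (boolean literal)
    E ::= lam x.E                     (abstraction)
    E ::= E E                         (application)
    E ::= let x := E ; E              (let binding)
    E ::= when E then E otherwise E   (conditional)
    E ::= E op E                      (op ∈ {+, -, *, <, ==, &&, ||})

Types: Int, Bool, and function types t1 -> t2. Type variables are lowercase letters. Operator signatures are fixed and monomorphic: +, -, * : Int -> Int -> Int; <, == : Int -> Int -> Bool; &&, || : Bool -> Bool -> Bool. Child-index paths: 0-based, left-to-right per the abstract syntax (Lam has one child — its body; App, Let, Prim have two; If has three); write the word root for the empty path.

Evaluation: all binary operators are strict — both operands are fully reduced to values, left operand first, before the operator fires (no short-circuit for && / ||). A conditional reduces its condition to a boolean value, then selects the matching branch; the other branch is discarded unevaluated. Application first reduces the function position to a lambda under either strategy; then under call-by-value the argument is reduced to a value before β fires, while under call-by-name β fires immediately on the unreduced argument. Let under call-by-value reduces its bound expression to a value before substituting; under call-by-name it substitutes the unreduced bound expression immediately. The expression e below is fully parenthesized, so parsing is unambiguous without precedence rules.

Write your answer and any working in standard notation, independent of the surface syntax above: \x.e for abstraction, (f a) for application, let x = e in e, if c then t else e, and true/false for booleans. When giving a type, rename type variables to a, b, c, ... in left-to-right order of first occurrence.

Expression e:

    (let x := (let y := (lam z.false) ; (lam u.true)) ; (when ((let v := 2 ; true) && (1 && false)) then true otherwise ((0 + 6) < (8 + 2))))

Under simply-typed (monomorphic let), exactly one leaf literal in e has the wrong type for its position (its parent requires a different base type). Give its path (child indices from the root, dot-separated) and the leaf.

Working:
\z._ : a -> Bool
let y : a -> Bool
\u._ : b -> Bool
let x : b -> Bool
let v : Int
  unify Bool ~ Bool
  unify Int ~ Bool
  FAIL: mismatch Int ~ Bool

Answer: 1.0.1.0 : 1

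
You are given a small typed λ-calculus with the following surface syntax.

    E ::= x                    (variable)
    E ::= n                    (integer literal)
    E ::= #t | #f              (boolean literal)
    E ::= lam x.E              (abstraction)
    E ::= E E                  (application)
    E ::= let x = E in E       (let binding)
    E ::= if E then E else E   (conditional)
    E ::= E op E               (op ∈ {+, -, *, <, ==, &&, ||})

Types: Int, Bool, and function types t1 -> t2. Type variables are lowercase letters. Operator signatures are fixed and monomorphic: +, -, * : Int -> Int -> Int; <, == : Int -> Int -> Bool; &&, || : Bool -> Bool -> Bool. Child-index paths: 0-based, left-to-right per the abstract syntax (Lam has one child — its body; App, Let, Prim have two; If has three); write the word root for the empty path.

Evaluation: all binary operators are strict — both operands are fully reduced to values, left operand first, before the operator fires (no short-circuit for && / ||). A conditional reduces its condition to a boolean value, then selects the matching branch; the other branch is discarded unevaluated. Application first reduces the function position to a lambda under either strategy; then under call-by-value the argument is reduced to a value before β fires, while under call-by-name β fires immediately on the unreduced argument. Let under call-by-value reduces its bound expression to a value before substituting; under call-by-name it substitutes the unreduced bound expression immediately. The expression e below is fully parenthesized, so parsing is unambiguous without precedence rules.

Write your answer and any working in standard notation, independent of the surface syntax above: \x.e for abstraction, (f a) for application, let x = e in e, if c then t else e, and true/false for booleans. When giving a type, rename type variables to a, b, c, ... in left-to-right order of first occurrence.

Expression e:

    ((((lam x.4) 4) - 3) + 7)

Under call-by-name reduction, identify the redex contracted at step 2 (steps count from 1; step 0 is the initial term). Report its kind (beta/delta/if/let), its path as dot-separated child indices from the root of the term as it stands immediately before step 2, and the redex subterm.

Answer: delta at 0 : (4 - 3)

Derivation:
step 0: ((((\x.4) 4) - 3) + 7)
step 1: [beta@0.0] ((4 - 3) + 7)
step 2: [delta@0] (1 + 7)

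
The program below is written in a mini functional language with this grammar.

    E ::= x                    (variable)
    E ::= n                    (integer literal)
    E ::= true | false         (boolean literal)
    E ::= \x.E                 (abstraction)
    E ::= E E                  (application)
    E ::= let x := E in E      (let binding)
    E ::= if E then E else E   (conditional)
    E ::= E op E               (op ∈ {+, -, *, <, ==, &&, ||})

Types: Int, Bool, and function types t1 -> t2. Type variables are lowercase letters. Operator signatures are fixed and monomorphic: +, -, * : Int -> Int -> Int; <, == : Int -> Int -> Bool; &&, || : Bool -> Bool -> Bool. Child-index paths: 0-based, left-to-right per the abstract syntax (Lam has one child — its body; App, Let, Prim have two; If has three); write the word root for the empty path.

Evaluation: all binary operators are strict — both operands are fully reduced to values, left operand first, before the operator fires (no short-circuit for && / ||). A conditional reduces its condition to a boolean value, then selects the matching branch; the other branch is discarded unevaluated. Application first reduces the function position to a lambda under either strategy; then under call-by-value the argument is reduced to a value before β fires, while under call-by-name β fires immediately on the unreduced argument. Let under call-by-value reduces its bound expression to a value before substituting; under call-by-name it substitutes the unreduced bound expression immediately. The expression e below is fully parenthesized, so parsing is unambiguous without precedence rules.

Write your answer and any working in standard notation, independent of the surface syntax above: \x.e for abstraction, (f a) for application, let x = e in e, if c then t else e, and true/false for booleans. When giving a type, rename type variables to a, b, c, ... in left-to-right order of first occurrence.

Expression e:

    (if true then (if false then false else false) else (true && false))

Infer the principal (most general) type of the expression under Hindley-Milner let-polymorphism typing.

Answer: Bool

Trace:
  unify Bool ~ Bool
  unify Bool ~ Bool
  unify Bool ~ Bool
  unify Bool ~ Bool
  unify Bool ~ Bool
  unify Bool ~ Bool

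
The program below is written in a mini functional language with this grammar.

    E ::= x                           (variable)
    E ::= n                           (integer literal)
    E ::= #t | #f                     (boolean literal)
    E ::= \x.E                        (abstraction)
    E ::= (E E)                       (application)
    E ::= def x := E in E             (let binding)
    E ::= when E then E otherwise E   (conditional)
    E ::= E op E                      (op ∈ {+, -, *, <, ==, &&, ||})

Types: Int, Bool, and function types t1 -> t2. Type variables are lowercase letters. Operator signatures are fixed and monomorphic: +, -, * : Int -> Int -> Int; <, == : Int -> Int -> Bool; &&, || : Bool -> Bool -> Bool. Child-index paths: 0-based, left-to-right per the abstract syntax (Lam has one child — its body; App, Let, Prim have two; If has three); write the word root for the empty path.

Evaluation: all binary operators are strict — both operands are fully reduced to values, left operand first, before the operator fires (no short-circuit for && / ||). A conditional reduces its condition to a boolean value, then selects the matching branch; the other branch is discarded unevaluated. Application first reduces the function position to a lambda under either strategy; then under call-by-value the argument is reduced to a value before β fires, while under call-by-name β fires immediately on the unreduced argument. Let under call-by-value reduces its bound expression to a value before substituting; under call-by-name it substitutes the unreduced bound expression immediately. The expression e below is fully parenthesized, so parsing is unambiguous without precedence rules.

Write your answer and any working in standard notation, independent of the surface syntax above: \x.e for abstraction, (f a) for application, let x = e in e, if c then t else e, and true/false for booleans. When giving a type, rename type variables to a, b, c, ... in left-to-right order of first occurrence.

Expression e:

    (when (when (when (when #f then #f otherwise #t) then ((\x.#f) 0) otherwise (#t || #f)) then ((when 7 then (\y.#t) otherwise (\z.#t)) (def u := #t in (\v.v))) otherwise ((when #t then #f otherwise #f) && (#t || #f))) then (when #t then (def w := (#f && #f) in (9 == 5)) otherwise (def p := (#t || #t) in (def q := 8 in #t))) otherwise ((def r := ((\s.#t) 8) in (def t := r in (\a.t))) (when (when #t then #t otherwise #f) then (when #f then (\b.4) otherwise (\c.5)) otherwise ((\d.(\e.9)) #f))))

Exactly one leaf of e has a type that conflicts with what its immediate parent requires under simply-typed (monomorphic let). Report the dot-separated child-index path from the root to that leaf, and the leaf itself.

Answer: 0.1.0.0 : 7

Working:
  unify Bool ~ Bool
  unify Bool ~ Bool
  unify Bool ~ Bool
\x._ : a -> Bool
  unify a -> Bool ~ Int -> b
  unify a ~ Int
  unify Bool ~ b
_ _ : Bool
  unify Bool ~ Bool
  unify Bool ~ Bool
  unify Bool ~ Bool
  unify Bool ~ Bool
  unify Int ~ Bool
  FAIL: mismatch Int ~ Bool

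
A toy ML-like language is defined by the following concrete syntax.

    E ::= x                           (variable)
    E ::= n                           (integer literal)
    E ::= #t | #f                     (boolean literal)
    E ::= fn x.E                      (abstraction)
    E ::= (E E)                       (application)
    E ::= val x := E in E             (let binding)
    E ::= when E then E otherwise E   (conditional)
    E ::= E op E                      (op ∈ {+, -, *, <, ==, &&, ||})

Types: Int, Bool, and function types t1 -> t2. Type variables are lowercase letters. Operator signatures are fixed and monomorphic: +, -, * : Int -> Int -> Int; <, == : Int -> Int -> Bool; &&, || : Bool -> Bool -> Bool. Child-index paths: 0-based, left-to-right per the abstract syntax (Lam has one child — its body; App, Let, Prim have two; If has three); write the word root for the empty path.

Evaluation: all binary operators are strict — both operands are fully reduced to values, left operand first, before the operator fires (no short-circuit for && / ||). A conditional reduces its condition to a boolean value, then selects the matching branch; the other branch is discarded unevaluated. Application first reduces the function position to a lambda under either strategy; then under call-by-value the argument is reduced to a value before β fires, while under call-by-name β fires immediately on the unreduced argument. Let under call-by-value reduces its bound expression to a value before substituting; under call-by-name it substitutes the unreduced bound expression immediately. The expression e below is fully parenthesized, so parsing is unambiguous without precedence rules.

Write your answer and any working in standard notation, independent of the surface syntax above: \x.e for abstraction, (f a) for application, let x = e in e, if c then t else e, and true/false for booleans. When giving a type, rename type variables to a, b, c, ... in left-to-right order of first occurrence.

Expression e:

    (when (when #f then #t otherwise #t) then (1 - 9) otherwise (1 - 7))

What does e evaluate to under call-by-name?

Working:
step 0: (if (if false then true else true) then (1 - 9) else (1 - 7))
step 1: [if@0] (if true then (1 - 9) else (1 - 7))
step 2: [if@root] (1 - 9)
step 3: [delta@root] -8

Answer: -8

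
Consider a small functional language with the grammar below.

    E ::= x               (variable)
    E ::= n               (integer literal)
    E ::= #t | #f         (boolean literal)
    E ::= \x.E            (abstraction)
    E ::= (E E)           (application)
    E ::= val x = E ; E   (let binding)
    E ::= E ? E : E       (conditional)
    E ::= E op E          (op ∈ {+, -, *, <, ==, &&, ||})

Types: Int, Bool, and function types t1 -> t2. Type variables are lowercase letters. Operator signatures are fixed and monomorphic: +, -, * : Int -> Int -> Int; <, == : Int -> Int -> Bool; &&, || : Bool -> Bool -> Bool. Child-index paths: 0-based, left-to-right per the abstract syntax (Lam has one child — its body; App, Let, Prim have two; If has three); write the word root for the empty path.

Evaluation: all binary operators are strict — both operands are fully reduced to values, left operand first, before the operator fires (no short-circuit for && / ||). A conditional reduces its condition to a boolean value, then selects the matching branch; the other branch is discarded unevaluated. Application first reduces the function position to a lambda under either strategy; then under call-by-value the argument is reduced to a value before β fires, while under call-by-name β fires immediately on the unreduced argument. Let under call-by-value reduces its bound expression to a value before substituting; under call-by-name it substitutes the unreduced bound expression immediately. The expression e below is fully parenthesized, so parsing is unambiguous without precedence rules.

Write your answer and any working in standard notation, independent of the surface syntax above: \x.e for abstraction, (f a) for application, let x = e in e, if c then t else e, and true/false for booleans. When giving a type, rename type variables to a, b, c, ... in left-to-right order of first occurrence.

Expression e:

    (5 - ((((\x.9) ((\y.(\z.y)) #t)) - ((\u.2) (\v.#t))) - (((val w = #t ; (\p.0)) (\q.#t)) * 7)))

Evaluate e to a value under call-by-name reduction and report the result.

Answer: -2

Working:
step 0: (5 - ((((\x.9) ((\y.(\z.y)) true)) - ((\u.2) (\v.true))) - (((let w = true in (\p.0)) (\q.true)) * 7)))
step 1: [beta@1.0.0] (5 - ((9 - ((\u.2) (\v.true))) - (((let w = true in (\p.0)) (\q.true)) * 7)))
step 2: [beta@1.0.1] (5 - ((9 - 2) - (((let w = true in (\p.0)) (\q.true)) * 7)))
step 3: [delta@1.0] (5 - (7 - (((let w = true in (\p.0)) (\q.true)) * 7)))
step 4: [let@1.1.0.0] (5 - (7 - (((\p.0) (\q.true)) * 7)))
step 5: [beta@1.1.0] (5 - (7 - (0 * 7)))
step 6: [delta@1.1] (5 - (7 - 0))
step 7: [delta@1] (5 - 7)
step 8: [delta@root] -2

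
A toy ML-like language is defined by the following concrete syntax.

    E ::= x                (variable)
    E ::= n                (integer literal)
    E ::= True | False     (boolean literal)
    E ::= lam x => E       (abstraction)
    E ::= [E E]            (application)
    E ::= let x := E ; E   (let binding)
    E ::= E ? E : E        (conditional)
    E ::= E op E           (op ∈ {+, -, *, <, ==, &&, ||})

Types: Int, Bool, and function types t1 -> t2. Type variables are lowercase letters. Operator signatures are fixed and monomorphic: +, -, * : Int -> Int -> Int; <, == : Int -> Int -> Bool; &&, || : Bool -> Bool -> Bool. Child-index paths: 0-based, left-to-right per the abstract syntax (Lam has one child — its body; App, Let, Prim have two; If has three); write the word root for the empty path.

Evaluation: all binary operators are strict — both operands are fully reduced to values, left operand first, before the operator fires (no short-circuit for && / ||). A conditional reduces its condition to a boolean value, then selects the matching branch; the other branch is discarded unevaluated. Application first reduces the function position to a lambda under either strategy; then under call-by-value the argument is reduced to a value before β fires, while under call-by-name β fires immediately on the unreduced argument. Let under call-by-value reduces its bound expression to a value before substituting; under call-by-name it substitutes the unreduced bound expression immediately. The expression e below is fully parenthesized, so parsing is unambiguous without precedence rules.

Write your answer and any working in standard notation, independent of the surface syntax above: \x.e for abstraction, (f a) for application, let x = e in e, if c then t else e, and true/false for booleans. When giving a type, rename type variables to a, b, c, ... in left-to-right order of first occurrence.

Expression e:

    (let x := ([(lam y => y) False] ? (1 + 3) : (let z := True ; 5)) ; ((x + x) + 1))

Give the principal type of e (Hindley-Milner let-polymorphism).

Answer: Int

Working:
y : a
\y._ : a -> a
  unify a -> a ~ Bool -> b
  unify a ~ Bool
  unify Bool ~ b
_ _ : Bool
  unify Bool ~ Bool
  unify Int ~ Int
  unify Int ~ Int
let z : Bool
  unify Int ~ Int
let x : Int
x : Int
  unify Int ~ Int
x : Int
  unify Int ~ Int
  unify Int ~ Int
  unify Int ~ Int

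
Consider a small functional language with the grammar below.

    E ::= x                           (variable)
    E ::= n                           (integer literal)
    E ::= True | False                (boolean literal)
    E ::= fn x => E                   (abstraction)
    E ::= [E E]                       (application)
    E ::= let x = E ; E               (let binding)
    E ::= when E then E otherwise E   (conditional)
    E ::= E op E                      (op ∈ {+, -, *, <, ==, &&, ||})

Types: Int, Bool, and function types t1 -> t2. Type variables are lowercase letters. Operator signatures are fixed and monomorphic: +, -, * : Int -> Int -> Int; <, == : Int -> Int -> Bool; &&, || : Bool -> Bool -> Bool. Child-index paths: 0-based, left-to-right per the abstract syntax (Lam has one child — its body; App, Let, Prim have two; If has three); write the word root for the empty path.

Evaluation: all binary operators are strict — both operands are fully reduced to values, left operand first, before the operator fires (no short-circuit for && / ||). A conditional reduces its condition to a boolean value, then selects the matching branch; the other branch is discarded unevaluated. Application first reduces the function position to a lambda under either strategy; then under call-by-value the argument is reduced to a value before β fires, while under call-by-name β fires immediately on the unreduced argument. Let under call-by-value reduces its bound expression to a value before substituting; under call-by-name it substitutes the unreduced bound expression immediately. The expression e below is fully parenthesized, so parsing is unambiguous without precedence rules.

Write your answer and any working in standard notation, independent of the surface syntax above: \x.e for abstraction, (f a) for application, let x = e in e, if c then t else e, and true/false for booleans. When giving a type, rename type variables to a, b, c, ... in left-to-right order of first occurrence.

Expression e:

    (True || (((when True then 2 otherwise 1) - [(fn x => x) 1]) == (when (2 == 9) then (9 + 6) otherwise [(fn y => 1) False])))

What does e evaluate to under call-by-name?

Answer: true

Working:
step 0: (true || (((if true then 2 else 1) - ((\x.x) 1)) == (if (2 == 9) then (9 + 6) else ((\y.1) false))))
step 1: [if@1.0.0] (true || ((2 - ((\x.x) 1)) == (if (2 == 9) then (9 + 6) else ((\y.1) false))))
step 2: [beta@1.0.1] (true || ((2 - 1) == (if (2 == 9) then (9 + 6) else ((\y.1) false))))
step 3: [delta@1.0] (true || (1 == (if (2 == 9) then (9 + 6) else ((\y.1) false))))
step 4: [delta@1.1.0] (true || (1 == (if false then (9 + 6) else ((\y.1) false))))
step 5: [if@1.1] (true || (1 == ((\y.1) false)))
step 6: [beta@1.1] (true || (1 == 1))
step 7: [delta@1] (true || true)
step 8: [delta@root] true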